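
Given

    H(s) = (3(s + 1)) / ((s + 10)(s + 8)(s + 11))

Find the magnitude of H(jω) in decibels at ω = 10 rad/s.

|H(j10)|_dB ≈ -39.0 dB

Substitute s = j10: numerator = 3 + j30, denominator = -2020 + j1780.
|H(j10)| = |3 + j30| / |-2020 + j1780| = 30.150 / 2692.4 ≈ 0.01120.
In decibels: 20·log₁₀(0.01120) ≈ -39.0 dB.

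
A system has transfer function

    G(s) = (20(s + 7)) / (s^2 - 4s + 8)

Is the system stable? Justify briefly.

unstable

The poles can be read from the denominator factors: s = 2 ± 2j.
Since the pole(s) at s = 2 + 2j, 2 - 2j lie in the right half-plane, the system is unstable.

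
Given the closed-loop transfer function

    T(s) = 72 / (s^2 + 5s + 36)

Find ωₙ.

Compare the denominator to the standard form s^2 + 2ζωₙs + ωₙ².
ωₙ² = 36, so ωₙ = 6 rad/s.

ωₙ = 6 rad/s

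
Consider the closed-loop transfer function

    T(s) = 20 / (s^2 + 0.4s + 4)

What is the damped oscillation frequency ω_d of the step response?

ω_d ≈ 1.990 rad/s

Comparing s^2 + 0.4s + 4 to s^2 + 2ζωₙs + ωₙ²: ωₙ = 2 rad/s and ζ = 0.4/(2·2) = 0.1.
ζωₙ = 0.4/2 = 0.2, so ω_d = ωₙ√(1−ζ²) = √(ωₙ² − (ζωₙ)²) = √(4 − 0.2²) = √3.96 ≈ 1.990 rad/s.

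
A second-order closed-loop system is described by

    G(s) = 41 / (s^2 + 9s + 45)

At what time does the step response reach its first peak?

t_p ≈ 0.6315 s

Comparing s^2 + 9s + 45 to s^2 + 2ζωₙs + ωₙ²: ωₙ = √45 ≈ 6.708 rad/s and ζ = 9/(2·√45) ≈ 0.6708.
ζωₙ = 9/2 = 4.5, so ω_d = ωₙ√(1−ζ²) = √(ωₙ² − (ζωₙ)²) = √(45 − 4.5²) = √24.75 ≈ 4.975 rad/s.
t_p = π/ω_d = π/4.975 ≈ 0.6315 s.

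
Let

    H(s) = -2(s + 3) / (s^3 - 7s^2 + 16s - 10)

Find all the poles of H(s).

s = 3 + j, 3 - j, 1

The poles are the roots of the denominator s^3 - 7s^2 + 16s - 10 = 0.
Trying s = 1: the polynomial evaluates to 0, so (s - 1) is a factor.
Dividing out leaves s^2 - 6s + 10 = 0.
The quadratic formula then gives s = 3 ± 1j.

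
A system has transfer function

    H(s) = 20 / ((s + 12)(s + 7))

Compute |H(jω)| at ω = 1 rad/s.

Substitute s = j1: numerator = 20, denominator = 83 + j19.
|H(j1)| = |20| / |83 + j19| = 20 / 85.147 ≈ 0.2349.

|H(j1)| ≈ 0.2349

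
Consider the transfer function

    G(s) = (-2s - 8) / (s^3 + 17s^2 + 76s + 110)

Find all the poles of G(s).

s = -3 ± j, -11

The poles are the roots of the denominator s^3 + 17s^2 + 76s + 110 = 0.
Trying s = -11: the polynomial evaluates to 0, so (s + 11) is a factor.
Dividing out leaves s^2 + 6s + 10 = 0.
The quadratic formula then gives s = -3 ± 1j.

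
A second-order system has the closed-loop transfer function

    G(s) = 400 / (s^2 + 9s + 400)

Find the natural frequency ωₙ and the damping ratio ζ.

ωₙ = 20 rad/s, ζ = 0.225

Compare the denominator to the standard form s^2 + 2ζωₙs + ωₙ².
ωₙ² = 400, so ωₙ = 20 rad/s.
2ζωₙ = 9, so ζ = 9/(2·20) = 0.225.
With ζ = 0.225 the response is underdamped.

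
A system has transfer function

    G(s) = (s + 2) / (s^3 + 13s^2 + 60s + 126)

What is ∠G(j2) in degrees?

∠G(j2) ≈ -11.55°

At s = j2: numerator = 2 + j2, denominator = 74 + j112.
∠G = ∠num − ∠den = 45° − (56.547°) = -11.55°.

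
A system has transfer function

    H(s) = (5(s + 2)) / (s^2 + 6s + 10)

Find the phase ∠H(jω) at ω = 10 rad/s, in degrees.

At s = j10: numerator = 10 + j50, denominator = -90 + j60.
∠H = ∠num − ∠den = 78.690° − (146.31°) = -67.62°.

∠H(j10) ≈ -67.62°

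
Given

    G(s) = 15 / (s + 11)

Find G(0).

G(0) = 15/11 ≈ 1.364

Set s = 0: G(0) = (15) / (11) = 15/11.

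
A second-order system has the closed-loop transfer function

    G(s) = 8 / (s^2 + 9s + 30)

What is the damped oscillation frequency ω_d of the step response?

Comparing s^2 + 9s + 30 to s^2 + 2ζωₙs + ωₙ²: ωₙ = √30 ≈ 5.477 rad/s and ζ = 9/(2·√30) ≈ 0.8216.
ζωₙ = 9/2 = 4.5, so ω_d = ωₙ√(1−ζ²) = √(ωₙ² − (ζωₙ)²) = √(30 − 4.5²) = √9.75 ≈ 3.122 rad/s.

ω_d ≈ 3.122 rad/s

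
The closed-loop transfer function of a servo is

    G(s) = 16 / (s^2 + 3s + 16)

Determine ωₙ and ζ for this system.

Compare the denominator to the standard form s^2 + 2ζωₙs + ωₙ².
ωₙ² = 16, so ωₙ = 4 rad/s.
2ζωₙ = 3, so ζ = 3/(2·4) = 0.375.
With ζ = 0.375 the response is underdamped.

ωₙ = 4 rad/s, ζ = 0.375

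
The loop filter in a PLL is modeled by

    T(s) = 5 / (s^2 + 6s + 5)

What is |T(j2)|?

Substitute s = j2: numerator = 5, denominator = 1 + j12.
|T(j2)| = |5| / |1 + j12| = 5 / 12.042 ≈ 0.4152.

|T(j2)| ≈ 0.4152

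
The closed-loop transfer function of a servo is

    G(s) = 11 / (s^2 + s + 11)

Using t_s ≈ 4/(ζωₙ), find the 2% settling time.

t_s ≈ 8 s

Comparing s^2 + s + 11 to s^2 + 2ζωₙs + ωₙ²: ωₙ = √11 ≈ 3.317 rad/s and ζ = 1/(2·√11) ≈ 0.1508.
ζωₙ = 1/2 = 0.5, so t_s ≈ 4/(ζωₙ) = 4/0.5 = 8 s.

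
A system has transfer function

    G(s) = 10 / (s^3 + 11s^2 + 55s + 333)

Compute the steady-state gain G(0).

Set s = 0: G(0) = (10) / (333) = 10/333.

G(0) = 10/333 ≈ 0.03003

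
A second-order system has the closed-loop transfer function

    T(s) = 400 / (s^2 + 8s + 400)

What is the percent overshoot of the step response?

Comparing s^2 + 8s + 400 to s^2 + 2ζωₙs + ωₙ²: ωₙ = 20 rad/s and ζ = 8/(2·20) = 0.2.
%OS = 100·exp(−πζ/√(1−ζ²)) = 100·exp(−π·0.2/√(1−0.2²)) ≈ 52.7%.

%OS ≈ 52.7%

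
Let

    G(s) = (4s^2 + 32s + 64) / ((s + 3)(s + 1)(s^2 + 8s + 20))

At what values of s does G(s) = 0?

s = -4, -4

Set the numerator to zero: 4s^2 + 32s + 64 = 0, i.e. 4·(s^2 + 8s + 16) = 0.
Factoring: (s + 4)^2 = 0.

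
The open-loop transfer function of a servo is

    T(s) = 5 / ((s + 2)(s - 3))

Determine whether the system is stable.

unstable

The poles can be read from the denominator factors: s = -2, 3.
Since the pole(s) at s = 3 lie in the right half-plane, the system is unstable.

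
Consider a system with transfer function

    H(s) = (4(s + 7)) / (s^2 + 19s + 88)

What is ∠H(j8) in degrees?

At s = j8: numerator = 28 + j32, denominator = 24 + j152.
∠H = ∠num − ∠den = 48.814° − (81.027°) = -32.21°.

∠H(j8) ≈ -32.21°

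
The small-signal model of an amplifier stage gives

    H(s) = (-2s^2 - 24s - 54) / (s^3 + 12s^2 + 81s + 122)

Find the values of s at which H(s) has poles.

The poles are the roots of the denominator s^3 + 12s^2 + 81s + 122 = 0.
Trying s = -2: the polynomial evaluates to 0, so (s + 2) is a factor.
Dividing out leaves s^2 + 10s + 61 = 0.
The quadratic formula then gives s = -5 ± 6j.

s = -2, -5 + 6j, -5 - 6j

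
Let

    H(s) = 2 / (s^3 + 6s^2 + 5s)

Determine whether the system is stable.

marginally stable

The denominator s^3 + 6s^2 + 5s factors as s(s + 5)(s + 1), giving poles at s = 0, -5, -1.
Since the simple pole(s) at s = 0 lie on the jω-axis with none in the right half-plane, the system is marginally stable.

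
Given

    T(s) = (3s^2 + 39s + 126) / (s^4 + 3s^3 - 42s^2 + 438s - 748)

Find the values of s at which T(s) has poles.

The poles are the roots of the denominator s^4 + 3s^3 - 42s^2 + 438s - 748 = 0.
Trying s = 2: the polynomial evaluates to 0, so (s - 2) is a factor.
Dividing out leaves s^3 + 5s^2 - 32s + 374 = 0.
This factors further as (s^2 - 6s + 34)(s + 11) = 0.

s = 3 ± 5j, 2, -11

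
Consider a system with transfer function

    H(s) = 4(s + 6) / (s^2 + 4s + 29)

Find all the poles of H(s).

s = -2 + 5j, -2 - 5j

The poles are the roots of the denominator s^2 + 4s + 29 = 0.
Using the quadratic formula: s = (-4 ± √(-100))/2 = -2 ± 5j.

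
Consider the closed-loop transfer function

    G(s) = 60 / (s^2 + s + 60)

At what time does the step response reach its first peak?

t_p ≈ 0.4064 s

Comparing s^2 + s + 60 to s^2 + 2ζωₙs + ωₙ²: ωₙ = √60 ≈ 7.746 rad/s and ζ = 1/(2·√60) ≈ 0.06455.
ζωₙ = 1/2 = 0.5, so ω_d = ωₙ√(1−ζ²) = √(ωₙ² − (ζωₙ)²) = √(60 − 0.5²) = √59.75 ≈ 7.730 rad/s.
t_p = π/ω_d = π/7.730 ≈ 0.4064 s.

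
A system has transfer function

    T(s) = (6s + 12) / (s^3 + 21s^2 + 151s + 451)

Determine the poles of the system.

The poles are the roots of the denominator s^3 + 21s^2 + 151s + 451 = 0.
Trying s = -11: the polynomial evaluates to 0, so (s + 11) is a factor.
Dividing out leaves s^2 + 10s + 41 = 0.
The quadratic formula then gives s = -5 ± 4j.

s = -5 ± 4j, -11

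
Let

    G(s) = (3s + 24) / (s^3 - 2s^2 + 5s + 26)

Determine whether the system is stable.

The denominator s^3 - 2s^2 + 5s + 26 factors as (s^2 - 4s + 13)(s + 2), giving poles at s = 2 + 3j, 2 - 3j, -2.
Since the pole(s) at s = 2 ± 3j lie in the right half-plane, the system is unstable.

unstable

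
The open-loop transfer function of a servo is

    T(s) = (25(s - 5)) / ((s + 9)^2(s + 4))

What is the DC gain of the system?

At s = 0 each factor (s + a) contributes a and each (s^2 + bs + c) contributes c.
T(0) = 25·(-5) / ((9) · (4) · (9)) = -125/324 = -125/324.

T(0) = -125/324 ≈ -0.3858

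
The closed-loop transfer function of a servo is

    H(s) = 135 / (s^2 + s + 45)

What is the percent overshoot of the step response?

Comparing s^2 + s + 45 to s^2 + 2ζωₙs + ωₙ²: ωₙ = √45 ≈ 6.708 rad/s and ζ = 1/(2·√45) ≈ 0.07454.
%OS = 100·exp(−πζ/√(1−ζ²)) = 100·exp(−π·0.07454/√(1−0.07454²)) ≈ 79.1%.

%OS ≈ 79.1%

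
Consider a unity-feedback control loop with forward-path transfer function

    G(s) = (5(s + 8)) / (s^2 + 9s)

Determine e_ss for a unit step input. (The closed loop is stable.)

G(s) has one pole at the origin.
This is a Type 1 system; for a step input the steady-state error is zero.

e_ss = 0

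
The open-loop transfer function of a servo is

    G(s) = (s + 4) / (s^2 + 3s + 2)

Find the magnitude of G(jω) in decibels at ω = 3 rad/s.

|G(j3)|_dB ≈ -7.16 dB

Substitute s = j3: numerator = 4 + j3, denominator = -7 + j9.
|G(j3)| = |4 + j3| / |-7 + j9| = 5 / 11.402 ≈ 0.4385.
In decibels: 20·log₁₀(0.4385) ≈ -7.16 dB.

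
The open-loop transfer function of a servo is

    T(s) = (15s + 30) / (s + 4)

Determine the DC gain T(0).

T(0) = 15/2 ≈ 7.500

Set s = 0: T(0) = (30) / (4) = 15/2.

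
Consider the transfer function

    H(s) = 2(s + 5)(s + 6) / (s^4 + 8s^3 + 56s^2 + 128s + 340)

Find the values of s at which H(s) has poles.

The poles are the roots of the denominator s^4 + 8s^3 + 56s^2 + 128s + 340 = 0.
No real roots exist; factor into two real quadratics: (s^2 + 2s + 10)(s^2 + 6s + 34) = 0.
Each quadratic gives a conjugate pair via the quadratic formula.

s = -1 + 3j, -1 - 3j, -3 + 5j, -3 - 5j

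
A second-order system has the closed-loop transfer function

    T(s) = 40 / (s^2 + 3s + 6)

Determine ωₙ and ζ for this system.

ωₙ ≈ 2.449 rad/s, ζ ≈ 0.6124

Compare the denominator to the standard form s^2 + 2ζωₙs + ωₙ².
ωₙ² = 6, so ωₙ = √6 ≈ 2.449 rad/s.
2ζωₙ = 3, so ζ = 3/(2·√6) ≈ 0.6124.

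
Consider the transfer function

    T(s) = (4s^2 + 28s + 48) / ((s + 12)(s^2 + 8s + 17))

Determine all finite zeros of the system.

s = -3, -4

Set the numerator to zero: 4s^2 + 28s + 48 = 0, i.e. 4·(s^2 + 7s + 12) = 0.
Factoring: (s + 3)(s + 4) = 0.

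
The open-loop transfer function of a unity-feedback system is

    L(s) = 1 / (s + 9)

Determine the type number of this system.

The denominator has no factor of s at the origin — no free integrator — so this is a Type 0 system.

Type 0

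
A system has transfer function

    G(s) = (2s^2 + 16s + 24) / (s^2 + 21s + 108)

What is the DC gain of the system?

G(0) = 2/9 ≈ 0.2222

Set s = 0: G(0) = (24) / (108) = 2/9.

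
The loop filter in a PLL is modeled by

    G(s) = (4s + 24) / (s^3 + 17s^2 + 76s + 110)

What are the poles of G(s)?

The poles are the roots of the denominator s^3 + 17s^2 + 76s + 110 = 0.
Trying s = -11: the polynomial evaluates to 0, so (s + 11) is a factor.
Dividing out leaves s^2 + 6s + 10 = 0.
The quadratic formula then gives s = -3 ± 1j.

s = -11, -3 ± j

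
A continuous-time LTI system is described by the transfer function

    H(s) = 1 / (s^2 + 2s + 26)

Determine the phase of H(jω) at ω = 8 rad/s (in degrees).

At s = j8: numerator = 1, denominator = -38 + j16.
∠H = ∠num − ∠den = 0° − (157.17°) = -157.2°.

∠H(j8) ≈ -157.2°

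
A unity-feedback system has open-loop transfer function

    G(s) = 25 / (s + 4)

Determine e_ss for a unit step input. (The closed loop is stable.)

e_ss = 0.1379

G(s) has no poles at the origin.
This is a Type 0 system. Kp = lim_{s→0} G(s) = 25/4.
e_ss = 1/(1 + Kp) = 1/(1 + 25/4) = 4/29 ≈ 0.1379.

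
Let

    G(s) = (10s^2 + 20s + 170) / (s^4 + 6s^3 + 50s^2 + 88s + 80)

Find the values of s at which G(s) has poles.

s = -2 + 6j, -2 - 6j, -1 + j, -1 - j

The poles are the roots of the denominator s^4 + 6s^3 + 50s^2 + 88s + 80 = 0.
No real roots exist; factor into two real quadratics: (s^2 + 4s + 40)(s^2 + 2s + 2) = 0.
Each quadratic gives a conjugate pair via the quadratic formula.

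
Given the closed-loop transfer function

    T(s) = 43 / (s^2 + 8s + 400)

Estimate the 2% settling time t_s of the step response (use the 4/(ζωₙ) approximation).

t_s ≈ 1 s

Comparing s^2 + 8s + 400 to s^2 + 2ζωₙs + ωₙ²: ωₙ = 20 rad/s and ζ = 8/(2·20) = 0.2.
ζωₙ = 8/2 = 4, so t_s ≈ 4/(ζωₙ) = 4/4 = 1 s.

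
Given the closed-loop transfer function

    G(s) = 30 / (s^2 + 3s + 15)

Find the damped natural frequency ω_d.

ω_d ≈ 3.571 rad/s

Comparing s^2 + 3s + 15 to s^2 + 2ζωₙs + ωₙ²: ωₙ = √15 ≈ 3.873 rad/s and ζ = 3/(2·√15) ≈ 0.3873.
ζωₙ = 3/2 = 1.5, so ω_d = ωₙ√(1−ζ²) = √(ωₙ² − (ζωₙ)²) = √(15 − 1.5²) = √12.75 ≈ 3.571 rad/s.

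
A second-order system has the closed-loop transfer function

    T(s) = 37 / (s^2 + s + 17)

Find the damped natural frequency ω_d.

ω_d ≈ 4.093 rad/s

Comparing s^2 + s + 17 to s^2 + 2ζωₙs + ωₙ²: ωₙ = √17 ≈ 4.123 rad/s and ζ = 1/(2·√17) ≈ 0.1213.
ζωₙ = 1/2 = 0.5, so ω_d = ωₙ√(1−ζ²) = √(ωₙ² − (ζωₙ)²) = √(17 − 0.5²) = √16.75 ≈ 4.093 rad/s.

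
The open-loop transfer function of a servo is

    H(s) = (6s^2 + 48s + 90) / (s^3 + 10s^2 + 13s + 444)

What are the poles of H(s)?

The poles are the roots of the denominator s^3 + 10s^2 + 13s + 444 = 0.
Trying s = -12: the polynomial evaluates to 0, so (s + 12) is a factor.
Dividing out leaves s^2 - 2s + 37 = 0.
The quadratic formula then gives s = 1 ± 6j.

s = 1 + 6j, 1 - 6j, -12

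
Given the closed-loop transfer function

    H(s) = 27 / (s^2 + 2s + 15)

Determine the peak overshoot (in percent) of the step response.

%OS ≈ 43.2%

Comparing s^2 + 2s + 15 to s^2 + 2ζωₙs + ωₙ²: ωₙ = √15 ≈ 3.873 rad/s and ζ = 2/(2·√15) ≈ 0.2582.
%OS = 100·exp(−πζ/√(1−ζ²)) = 100·exp(−π·0.2582/√(1−0.2582²)) ≈ 43.2%.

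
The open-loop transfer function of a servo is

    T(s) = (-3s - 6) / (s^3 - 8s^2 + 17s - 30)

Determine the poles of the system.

The poles are the roots of the denominator s^3 - 8s^2 + 17s - 30 = 0.
Trying s = 6: the polynomial evaluates to 0, so (s - 6) is a factor.
Dividing out leaves s^2 - 2s + 5 = 0.
The quadratic formula then gives s = 1 ± 2j.

s = 1 ± 2j, 6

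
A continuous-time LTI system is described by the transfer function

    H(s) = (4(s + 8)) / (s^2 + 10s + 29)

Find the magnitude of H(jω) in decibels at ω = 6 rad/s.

|H(j6)|_dB ≈ -3.58 dB

Substitute s = j6: numerator = 32 + j24, denominator = -7 + j60.
|H(j6)| = |32 + j24| / |-7 + j60| = 40 / 60.407 ≈ 0.6622.
In decibels: 20·log₁₀(0.6622) ≈ -3.58 dB.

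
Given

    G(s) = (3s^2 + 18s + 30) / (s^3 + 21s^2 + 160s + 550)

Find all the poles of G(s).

The poles are the roots of the denominator s^3 + 21s^2 + 160s + 550 = 0.
Trying s = -11: the polynomial evaluates to 0, so (s + 11) is a factor.
Dividing out leaves s^2 + 10s + 50 = 0.
The quadratic formula then gives s = -5 ± 5j.

s = -5 ± 5j, -11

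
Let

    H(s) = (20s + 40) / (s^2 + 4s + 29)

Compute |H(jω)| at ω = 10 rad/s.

|H(j10)| ≈ 2.503

Substitute s = j10: numerator = 40 + j200, denominator = -71 + j40.
|H(j10)| = |40 + j200| / |-71 + j40| = 203.96 / 81.492 ≈ 2.503.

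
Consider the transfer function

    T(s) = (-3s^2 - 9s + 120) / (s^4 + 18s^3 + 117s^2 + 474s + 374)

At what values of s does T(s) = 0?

Set the numerator to zero: -3s^2 - 9s + 120 = 0, i.e. -3·(s^2 + 3s - 40) = 0.
Factoring: (s + 8)(s - 5) = 0.

s = -8, 5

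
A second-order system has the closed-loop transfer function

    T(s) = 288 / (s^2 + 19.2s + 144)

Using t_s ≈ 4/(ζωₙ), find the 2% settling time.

Comparing s^2 + 19.2s + 144 to s^2 + 2ζωₙs + ωₙ²: ωₙ = 12 rad/s and ζ = 19.2/(2·12) = 0.8.
ζωₙ = 19.2/2 = 9.6, so t_s ≈ 4/(ζωₙ) = 4/9.6 ≈ 0.4167 s.

t_s ≈ 0.4167 s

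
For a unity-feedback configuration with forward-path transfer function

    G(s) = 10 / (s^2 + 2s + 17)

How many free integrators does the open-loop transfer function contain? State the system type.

Type 0

The denominator has no factor of s at the origin — no free integrator — so this is a Type 0 system.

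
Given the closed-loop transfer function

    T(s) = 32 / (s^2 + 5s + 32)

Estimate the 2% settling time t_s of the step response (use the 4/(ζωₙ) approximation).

t_s ≈ 1.600 s

Comparing s^2 + 5s + 32 to s^2 + 2ζωₙs + ωₙ²: ωₙ = √32 ≈ 5.657 rad/s and ζ = 5/(2·√32) ≈ 0.4419.
ζωₙ = 5/2 = 2.5, so t_s ≈ 4/(ζωₙ) = 4/2.5 = 1.600 s.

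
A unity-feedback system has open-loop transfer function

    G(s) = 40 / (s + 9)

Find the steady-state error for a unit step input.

G(s) has no poles at the origin.
This is a Type 0 system. Kp = lim_{s→0} G(s) = 40/9.
e_ss = 1/(1 + Kp) = 1/(1 + 40/9) = 9/49 ≈ 0.1837.

e_ss = 0.1837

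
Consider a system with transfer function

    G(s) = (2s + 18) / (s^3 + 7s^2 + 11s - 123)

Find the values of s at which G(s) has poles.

The poles are the roots of the denominator s^3 + 7s^2 + 11s - 123 = 0.
Trying s = 3: the polynomial evaluates to 0, so (s - 3) is a factor.
Dividing out leaves s^2 + 10s + 41 = 0.
The quadratic formula then gives s = -5 ± 4j.

s = -5 ± 4j, 3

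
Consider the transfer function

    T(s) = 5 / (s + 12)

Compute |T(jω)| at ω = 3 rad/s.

|T(j3)| ≈ 0.4042

Substitute s = j3: numerator = 5, denominator = 12 + j3.
|T(j3)| = |5| / |12 + j3| = 5 / 12.369 ≈ 0.4042.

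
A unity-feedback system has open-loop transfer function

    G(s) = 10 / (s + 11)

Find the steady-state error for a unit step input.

G(s) has no poles at the origin.
This is a Type 0 system. Kp = lim_{s→0} G(s) = 10/11.
e_ss = 1/(1 + Kp) = 1/(1 + 10/11) = 11/21 ≈ 0.5238.

e_ss = 0.5238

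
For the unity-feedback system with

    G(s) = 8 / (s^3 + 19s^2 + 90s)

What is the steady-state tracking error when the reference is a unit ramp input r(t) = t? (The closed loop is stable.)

e_ss = 11.25

G(s) has one pole at the origin.
This is a Type 1 system. Kv = lim_{s→0} s·G(s) = 8/90 = 4/45.
e_ss = 1/Kv = 1/(4/45) = 45/4 ≈ 11.25.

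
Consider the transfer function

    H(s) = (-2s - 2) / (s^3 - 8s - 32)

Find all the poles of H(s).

The poles are the roots of the denominator s^3 - 8s - 32 = 0.
Trying s = 4: the polynomial evaluates to 0, so (s - 4) is a factor.
Dividing out leaves s^2 + 4s + 8 = 0.
The quadratic formula then gives s = -2 ± 2j.

s = -2 + 2j, -2 - 2j, 4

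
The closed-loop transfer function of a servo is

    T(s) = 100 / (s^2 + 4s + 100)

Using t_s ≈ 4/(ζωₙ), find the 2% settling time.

Comparing s^2 + 4s + 100 to s^2 + 2ζωₙs + ωₙ²: ωₙ = 10 rad/s and ζ = 4/(2·10) = 0.2.
ζωₙ = 4/2 = 2, so t_s ≈ 4/(ζωₙ) = 4/2 = 2 s.

t_s ≈ 2 s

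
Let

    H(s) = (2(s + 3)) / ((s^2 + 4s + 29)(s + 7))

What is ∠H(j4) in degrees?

At s = j4: numerator = 6 + j8, denominator = 27 + j164.
∠H = ∠num − ∠den = 53.130° − (80.651°) = -27.52°.

∠H(j4) ≈ -27.52°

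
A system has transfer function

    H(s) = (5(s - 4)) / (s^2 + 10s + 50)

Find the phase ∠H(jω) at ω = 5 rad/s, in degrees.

At s = j5: numerator = -20 + j25, denominator = 25 + j50.
∠H = ∠num − ∠den = 128.66° − (63.435°) = 65.22°.

∠H(j5) ≈ 65.22°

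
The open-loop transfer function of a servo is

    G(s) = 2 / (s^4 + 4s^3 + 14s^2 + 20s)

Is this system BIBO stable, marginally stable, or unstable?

marginally stable

The denominator s^4 + 4s^3 + 14s^2 + 20s factors as s(s + 2)(s^2 + 2s + 10), giving poles at s = 0, -2, -1 + 3j, -1 - 3j.
Since the simple pole(s) at s = 0 lie on the jω-axis with none in the right half-plane, the system is marginally stable.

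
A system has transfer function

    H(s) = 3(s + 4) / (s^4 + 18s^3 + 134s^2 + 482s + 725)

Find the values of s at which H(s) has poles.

The poles are the roots of the denominator s^4 + 18s^3 + 134s^2 + 482s + 725 = 0.
No real roots exist; factor into two real quadratics: (s^2 + 8s + 25)(s^2 + 10s + 29) = 0.
Each quadratic gives a conjugate pair via the quadratic formula.

s = -4 ± 3j, -5 ± 2j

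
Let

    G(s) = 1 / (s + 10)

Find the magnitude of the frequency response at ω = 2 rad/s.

Substitute s = j2: numerator = 1, denominator = 10 + j2.
|G(j2)| = |1| / |10 + j2| = 1 / 10.198 ≈ 0.09806.

|G(j2)| ≈ 0.09806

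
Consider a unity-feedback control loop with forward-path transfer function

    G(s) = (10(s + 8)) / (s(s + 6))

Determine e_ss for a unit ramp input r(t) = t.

G(s) has one pole at the origin.
This is a Type 1 system. Kv = lim_{s→0} s·G(s) = 80/6 = 40/3.
e_ss = 1/Kv = 1/(40/3) = 3/40 ≈ 0.07500.

e_ss = 0.07500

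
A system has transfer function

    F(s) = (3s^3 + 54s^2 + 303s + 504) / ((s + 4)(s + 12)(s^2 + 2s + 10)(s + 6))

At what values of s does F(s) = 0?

s = -8, -7, -3

Set the numerator to zero: 3s^3 + 54s^2 + 303s + 504 = 0, i.e. 3·(s^3 + 18s^2 + 101s + 168) = 0.
Factoring: (s + 8)(s + 7)(s + 3) = 0.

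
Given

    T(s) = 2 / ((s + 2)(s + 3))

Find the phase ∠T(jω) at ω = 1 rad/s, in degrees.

∠T(j1) ≈ -45°

At s = j1: numerator = 2, denominator = 5 + j5.
∠T = ∠num − ∠den = 0° − (45°) = -45°.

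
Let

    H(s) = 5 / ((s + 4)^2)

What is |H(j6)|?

Substitute s = j6: numerator = 5, denominator = -20 + j48.
|H(j6)| = |5| / |-20 + j48| = 5 / 52 ≈ 0.09615.

|H(j6)| ≈ 0.09615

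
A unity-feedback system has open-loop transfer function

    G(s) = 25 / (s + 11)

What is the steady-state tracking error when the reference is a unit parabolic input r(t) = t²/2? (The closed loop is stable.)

G(s) has no poles at the origin.
This is a Type 0 system; Ka = lim_{s→0} s^2·G(s) = 0, so the steady-state error for a parabola input is infinite.

e_ss = ∞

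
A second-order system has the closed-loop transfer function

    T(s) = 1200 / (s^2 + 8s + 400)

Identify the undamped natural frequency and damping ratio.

Compare the denominator to the standard form s^2 + 2ζωₙs + ωₙ².
ωₙ² = 400, so ωₙ = 20 rad/s.
2ζωₙ = 8, so ζ = 8/(2·20) = 0.2.

ωₙ = 20 rad/s, ζ = 0.2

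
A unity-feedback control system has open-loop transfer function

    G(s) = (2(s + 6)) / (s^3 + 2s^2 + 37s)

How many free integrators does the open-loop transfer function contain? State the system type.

Type 1

The denominator has 1 factor of s at the origin (free integrator), so this is a Type 1 system.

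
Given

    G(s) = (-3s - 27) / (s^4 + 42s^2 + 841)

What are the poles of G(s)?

s = 2 ± 5j, -2 ± 5j

The poles are the roots of the denominator s^4 + 42s^2 + 841 = 0.
No real roots exist; factor into two real quadratics: (s^2 - 4s + 29)(s^2 + 4s + 29) = 0.
Each quadratic gives a conjugate pair via the quadratic formula.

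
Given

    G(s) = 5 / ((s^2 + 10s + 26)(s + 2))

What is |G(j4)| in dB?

|G(j4)|_dB ≈ -31.3 dB

Substitute s = j4: numerator = 5, denominator = -140 + j120.
|G(j4)| = |5| / |-140 + j120| = 5 / 184.39 ≈ 0.02712.
In decibels: 20·log₁₀(0.02712) ≈ -31.3 dB.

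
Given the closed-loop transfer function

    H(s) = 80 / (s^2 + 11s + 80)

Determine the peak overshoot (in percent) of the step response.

%OS ≈ 8.63%

Comparing s^2 + 11s + 80 to s^2 + 2ζωₙs + ωₙ²: ωₙ = √80 ≈ 8.944 rad/s and ζ = 11/(2·√80) ≈ 0.6149.
%OS = 100·exp(−πζ/√(1−ζ²)) = 100·exp(−π·0.6149/√(1−0.6149²)) ≈ 8.63%.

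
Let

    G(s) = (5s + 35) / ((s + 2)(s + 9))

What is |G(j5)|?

|G(j5)| ≈ 0.7758

Substitute s = j5: numerator = 35 + j25, denominator = -7 + j55.
|G(j5)| = |35 + j25| / |-7 + j55| = 43.012 / 55.444 ≈ 0.7758.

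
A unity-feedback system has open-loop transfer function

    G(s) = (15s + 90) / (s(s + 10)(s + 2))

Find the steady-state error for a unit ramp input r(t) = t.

G(s) has one pole at the origin.
This is a Type 1 system. Kv = lim_{s→0} s·G(s) = 90/20 = 9/2.
e_ss = 1/Kv = 1/(9/2) = 2/9 ≈ 0.2222.

e_ss = 0.2222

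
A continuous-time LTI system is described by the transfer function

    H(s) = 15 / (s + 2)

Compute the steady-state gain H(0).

H(0) = 15/2 ≈ 7.500

At s = 0 each factor (s + a) contributes a and each (s^2 + bs + c) contributes c.
H(0) = 15·1 / ((2)) = 15/2 = 15/2.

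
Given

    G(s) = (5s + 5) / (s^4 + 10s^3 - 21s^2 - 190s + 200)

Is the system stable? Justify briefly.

The denominator s^4 + 10s^3 - 21s^2 - 190s + 200 factors as (s - 4)(s + 10)(s + 5)(s - 1), giving poles at s = 4, -10, -5, 1.
Since the pole(s) at s = 4, 1 lie in the right half-plane, the system is unstable.

unstable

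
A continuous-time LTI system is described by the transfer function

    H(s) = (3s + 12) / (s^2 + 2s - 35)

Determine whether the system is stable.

The denominator s^2 + 2s - 35 factors as (s + 7)(s - 5), giving poles at s = -7, 5.
Since the pole(s) at s = 5 lie in the right half-plane, the system is unstable.

unstable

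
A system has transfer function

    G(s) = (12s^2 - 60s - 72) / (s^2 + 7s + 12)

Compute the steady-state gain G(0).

G(0) = -6

Set s = 0: G(0) = (-72) / (12) = -6.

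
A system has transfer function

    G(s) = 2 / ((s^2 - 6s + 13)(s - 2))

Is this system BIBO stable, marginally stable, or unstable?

unstable

The poles can be read from the denominator factors: s = 3 + 2j, 3 - 2j, 2.
Since the pole(s) at s = 3 + 2j, 3 - 2j, 2 lie in the right half-plane, the system is unstable.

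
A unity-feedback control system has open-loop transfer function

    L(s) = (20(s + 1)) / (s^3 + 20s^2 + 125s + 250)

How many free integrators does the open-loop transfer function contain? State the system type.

Type 0

The denominator has no factor of s at the origin — no free integrator — so this is a Type 0 system.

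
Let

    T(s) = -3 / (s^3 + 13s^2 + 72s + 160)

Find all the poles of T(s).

The poles are the roots of the denominator s^3 + 13s^2 + 72s + 160 = 0.
Trying s = -5: the polynomial evaluates to 0, so (s + 5) is a factor.
Dividing out leaves s^2 + 8s + 32 = 0.
The quadratic formula then gives s = -4 ± 4j.

s = -4 ± 4j, -5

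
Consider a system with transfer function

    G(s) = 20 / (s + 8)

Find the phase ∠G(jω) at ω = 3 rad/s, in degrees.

At s = j3: numerator = 20, denominator = 8 + j3.
∠G = ∠num − ∠den = 0° − (20.556°) = -20.56°.

∠G(j3) ≈ -20.56°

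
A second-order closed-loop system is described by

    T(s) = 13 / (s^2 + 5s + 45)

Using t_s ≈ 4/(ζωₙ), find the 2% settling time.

t_s ≈ 1.600 s

Comparing s^2 + 5s + 45 to s^2 + 2ζωₙs + ωₙ²: ωₙ = √45 ≈ 6.708 rad/s and ζ = 5/(2·√45) ≈ 0.3727.
ζωₙ = 5/2 = 2.5, so t_s ≈ 4/(ζωₙ) = 4/2.5 = 1.600 s.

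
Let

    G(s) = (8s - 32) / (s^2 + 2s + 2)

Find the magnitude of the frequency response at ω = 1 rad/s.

|G(j1)| ≈ 14.75

Substitute s = j1: numerator = -32 + j8, denominator = 1 + j2.
|G(j1)| = |-32 + j8| / |1 + j2| = 32.985 / 2.2361 ≈ 14.75.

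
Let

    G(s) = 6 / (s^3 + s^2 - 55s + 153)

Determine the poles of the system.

s = 4 + j, 4 - j, -9

The poles are the roots of the denominator s^3 + s^2 - 55s + 153 = 0.
Trying s = -9: the polynomial evaluates to 0, so (s + 9) is a factor.
Dividing out leaves s^2 - 8s + 17 = 0.
The quadratic formula then gives s = 4 ± 1j.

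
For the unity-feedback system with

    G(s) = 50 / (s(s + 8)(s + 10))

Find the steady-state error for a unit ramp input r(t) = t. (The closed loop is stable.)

G(s) has one pole at the origin.
This is a Type 1 system. Kv = lim_{s→0} s·G(s) = 50/80 = 5/8.
e_ss = 1/Kv = 1/(5/8) = 8/5 ≈ 1.600.

e_ss = 1.600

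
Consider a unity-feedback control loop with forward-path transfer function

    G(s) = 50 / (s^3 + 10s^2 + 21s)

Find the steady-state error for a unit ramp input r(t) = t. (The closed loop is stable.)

G(s) has one pole at the origin.
This is a Type 1 system. Kv = lim_{s→0} s·G(s) = 50/21.
e_ss = 1/Kv = 1/(50/21) = 21/50 ≈ 0.4200.

e_ss = 0.4200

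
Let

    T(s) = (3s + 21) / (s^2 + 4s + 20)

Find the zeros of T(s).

s = -7

Set the numerator to zero: 3s + 21 = 0, i.e. 3·(s + 7) = 0.
So s = -7.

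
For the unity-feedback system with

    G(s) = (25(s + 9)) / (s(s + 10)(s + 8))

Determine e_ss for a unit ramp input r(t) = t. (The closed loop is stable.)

e_ss = 0.3556

G(s) has one pole at the origin.
This is a Type 1 system. Kv = lim_{s→0} s·G(s) = 225/80 = 45/16.
e_ss = 1/Kv = 1/(45/16) = 16/45 ≈ 0.3556.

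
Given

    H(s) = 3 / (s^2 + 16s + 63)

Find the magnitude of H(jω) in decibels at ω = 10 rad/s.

|H(j10)|_dB ≈ -34.8 dB

Substitute s = j10: numerator = 3, denominator = -37 + j160.
|H(j10)| = |3| / |-37 + j160| = 3 / 164.22 ≈ 0.01827.
In decibels: 20·log₁₀(0.01827) ≈ -34.8 dB.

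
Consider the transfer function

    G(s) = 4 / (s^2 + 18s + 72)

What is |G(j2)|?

|G(j2)| ≈ 0.05199

Substitute s = j2: numerator = 4, denominator = 68 + j36.
|G(j2)| = |4| / |68 + j36| = 4 / 76.942 ≈ 0.05199.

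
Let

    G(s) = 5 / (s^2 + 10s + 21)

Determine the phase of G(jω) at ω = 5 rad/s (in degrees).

At s = j5: numerator = 5, denominator = -4 + j50.
∠G = ∠num − ∠den = 0° − (94.574°) = -94.57°.

∠G(j5) ≈ -94.57°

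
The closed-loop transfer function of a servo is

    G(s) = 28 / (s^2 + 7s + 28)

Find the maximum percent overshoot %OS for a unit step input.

Comparing s^2 + 7s + 28 to s^2 + 2ζωₙs + ωₙ²: ωₙ = √28 ≈ 5.292 rad/s and ζ = 7/(2·√28) ≈ 0.6614.
%OS = 100·exp(−πζ/√(1−ζ²)) = 100·exp(−π·0.6614/√(1−0.6614²)) ≈ 6.26%.

%OS ≈ 6.26%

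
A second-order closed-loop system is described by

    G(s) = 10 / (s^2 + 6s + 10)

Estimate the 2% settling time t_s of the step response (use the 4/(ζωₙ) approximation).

Comparing s^2 + 6s + 10 to s^2 + 2ζωₙs + ωₙ²: ωₙ = √10 ≈ 3.162 rad/s and ζ = 6/(2·√10) ≈ 0.9487.
ζωₙ = 6/2 = 3, so t_s ≈ 4/(ζωₙ) = 4/3 ≈ 1.333 s.

t_s ≈ 1.333 s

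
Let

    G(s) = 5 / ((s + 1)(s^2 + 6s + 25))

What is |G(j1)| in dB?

|G(j1)|_dB ≈ -16.9 dB

Substitute s = j1: numerator = 5, denominator = 18 + j30.
|G(j1)| = |5| / |18 + j30| = 5 / 34.986 ≈ 0.1429.
In decibels: 20·log₁₀(0.1429) ≈ -16.9 dB.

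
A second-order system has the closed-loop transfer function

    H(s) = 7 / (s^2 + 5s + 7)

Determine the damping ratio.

Compare the denominator to the standard form s^2 + 2ζωₙs + ωₙ².
ωₙ² = 7, so ωₙ = √7 ≈ 2.646 rad/s.
2ζωₙ = 5, so ζ = 5/(2·√7) ≈ 0.9449.
With ζ = 0.9449 the response is underdamped.

ζ ≈ 0.9449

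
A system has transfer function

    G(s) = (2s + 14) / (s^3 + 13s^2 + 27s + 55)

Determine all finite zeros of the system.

s = -7

Set the numerator to zero: 2s + 14 = 0, i.e. 2·(s + 7) = 0.
So s = -7.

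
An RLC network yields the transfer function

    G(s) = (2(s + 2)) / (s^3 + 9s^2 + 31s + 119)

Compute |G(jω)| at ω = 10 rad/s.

Substitute s = j10: numerator = 4 + j20, denominator = -781 - j690.
|G(j10)| = |4 + j20| / |-781 - j690| = 20.396 / 1042.1 ≈ 0.01957.

|G(j10)| ≈ 0.01957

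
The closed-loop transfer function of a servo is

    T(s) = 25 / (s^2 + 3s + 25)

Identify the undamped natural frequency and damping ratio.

ωₙ = 5 rad/s, ζ = 0.3

Compare the denominator to the standard form s^2 + 2ζωₙs + ωₙ².
ωₙ² = 25, so ωₙ = 5 rad/s.
2ζωₙ = 3, so ζ = 3/(2·5) = 0.3.
With ζ = 0.3 the response is underdamped.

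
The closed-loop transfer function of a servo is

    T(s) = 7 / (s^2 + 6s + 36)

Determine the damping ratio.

ζ = 0.5

Compare the denominator to the standard form s^2 + 2ζωₙs + ωₙ².
ωₙ² = 36, so ωₙ = 6 rad/s.
2ζωₙ = 6, so ζ = 6/(2·6) = 0.5.
With ζ = 0.5 the response is underdamped.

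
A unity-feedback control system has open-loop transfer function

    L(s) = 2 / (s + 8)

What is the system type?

Type 0

The denominator has no factor of s at the origin — no free integrator — so this is a Type 0 system.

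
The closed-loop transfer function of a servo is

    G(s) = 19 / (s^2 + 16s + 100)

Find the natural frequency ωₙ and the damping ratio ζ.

Compare the denominator to the standard form s^2 + 2ζωₙs + ωₙ².
ωₙ² = 100, so ωₙ = 10 rad/s.
2ζωₙ = 16, so ζ = 16/(2·10) = 0.8.
With ζ = 0.8 the response is underdamped.

ωₙ = 10 rad/s, ζ = 0.8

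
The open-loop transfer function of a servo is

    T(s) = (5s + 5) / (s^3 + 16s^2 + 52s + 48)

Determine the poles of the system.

s = -12, -2, -2

The poles are the roots of the denominator s^3 + 16s^2 + 52s + 48 = 0.
Trying s = -12: the polynomial evaluates to 0, so (s + 12) is a factor.
Dividing out leaves s^2 + 4s + 4 = 0.
Factoring the quadratic: (s + 2)^2 = 0.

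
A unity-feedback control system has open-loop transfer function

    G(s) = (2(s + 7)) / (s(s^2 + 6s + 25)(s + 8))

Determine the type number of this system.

Type 1

The denominator has 1 factor of s at the origin (free integrator), so this is a Type 1 system.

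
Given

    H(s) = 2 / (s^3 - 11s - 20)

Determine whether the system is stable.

unstable

The denominator s^3 - 11s - 20 factors as (s^2 + 4s + 5)(s - 4), giving poles at s = -2 + j, -2 - j, 4.
Since the pole(s) at s = 4 lie in the right half-plane, the system is unstable.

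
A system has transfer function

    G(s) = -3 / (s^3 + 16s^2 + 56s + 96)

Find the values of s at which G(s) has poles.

s = -2 + 2j, -2 - 2j, -12

The poles are the roots of the denominator s^3 + 16s^2 + 56s + 96 = 0.
Trying s = -12: the polynomial evaluates to 0, so (s + 12) is a factor.
Dividing out leaves s^2 + 4s + 8 = 0.
The quadratic formula then gives s = -2 ± 2j.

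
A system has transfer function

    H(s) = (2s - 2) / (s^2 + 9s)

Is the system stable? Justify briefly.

marginally stable

The denominator s^2 + 9s factors as s(s + 9), giving poles at s = 0, -9.
Since the simple pole(s) at s = 0 lie on the jω-axis with none in the right half-plane, the system is marginally stable.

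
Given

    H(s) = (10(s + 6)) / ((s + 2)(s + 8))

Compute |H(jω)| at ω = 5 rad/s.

Substitute s = j5: numerator = 60 + j50, denominator = -9 + j50.
|H(j5)| = |60 + j50| / |-9 + j50| = 78.102 / 50.804 ≈ 1.537.

|H(j5)| ≈ 1.537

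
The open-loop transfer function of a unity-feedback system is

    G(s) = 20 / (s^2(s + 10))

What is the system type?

The denominator has 2 factors of s at the origin (free integrators), so this is a Type 2 system.

Type 2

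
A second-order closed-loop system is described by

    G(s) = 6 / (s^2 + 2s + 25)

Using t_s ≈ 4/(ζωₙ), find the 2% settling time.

Comparing s^2 + 2s + 25 to s^2 + 2ζωₙs + ωₙ²: ωₙ = 5 rad/s and ζ = 2/(2·5) = 0.2.
ζωₙ = 2/2 = 1, so t_s ≈ 4/(ζωₙ) = 4/1 = 4 s.

t_s ≈ 4 s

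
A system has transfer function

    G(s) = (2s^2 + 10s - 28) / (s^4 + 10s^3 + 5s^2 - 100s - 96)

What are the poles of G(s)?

The poles are the roots of the denominator s^4 + 10s^3 + 5s^2 - 100s - 96 = 0.
Trying s = 3: the polynomial evaluates to 0, so (s - 3) is a factor.
Dividing out leaves s^3 + 13s^2 + 44s + 32 = 0.
This factors further as (s + 4)(s + 1)(s + 8) = 0.

s = 3, -4, -1, -8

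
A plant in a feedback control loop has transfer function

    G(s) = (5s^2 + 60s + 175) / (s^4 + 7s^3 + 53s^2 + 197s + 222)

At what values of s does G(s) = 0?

s = -5, -7

Set the numerator to zero: 5s^2 + 60s + 175 = 0, i.e. 5·(s^2 + 12s + 35) = 0.
Factoring: (s + 5)(s + 7) = 0.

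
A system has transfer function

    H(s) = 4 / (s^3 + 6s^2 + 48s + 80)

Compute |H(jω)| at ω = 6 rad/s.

Substitute s = j6: numerator = 4, denominator = -136 + j72.
|H(j6)| = |4| / |-136 + j72| = 4 / 153.88 ≈ 0.02599.

|H(j6)| ≈ 0.02599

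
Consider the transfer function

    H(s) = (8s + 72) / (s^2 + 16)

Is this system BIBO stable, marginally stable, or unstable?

marginally stable

The denominator s^2 + 16 factors as (s^2 + 16), giving poles at s = 4j, -4j.
Since the simple pole(s) at s = 4j, -4j lie on the jω-axis with none in the right half-plane, the system is marginally stable.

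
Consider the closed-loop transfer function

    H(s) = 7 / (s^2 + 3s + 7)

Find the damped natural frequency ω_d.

Comparing s^2 + 3s + 7 to s^2 + 2ζωₙs + ωₙ²: ωₙ = √7 ≈ 2.646 rad/s and ζ = 3/(2·√7) ≈ 0.5669.
ζωₙ = 3/2 = 1.5, so ω_d = ωₙ√(1−ζ²) = √(ωₙ² − (ζωₙ)²) = √(7 − 1.5²) = √4.75 ≈ 2.179 rad/s.

ω_d ≈ 2.179 rad/s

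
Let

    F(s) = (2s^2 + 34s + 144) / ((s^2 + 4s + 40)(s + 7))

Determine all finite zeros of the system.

Set the numerator to zero: 2s^2 + 34s + 144 = 0, i.e. 2·(s^2 + 17s + 72) = 0.
Factoring: (s + 9)(s + 8) = 0.

s = -9, -8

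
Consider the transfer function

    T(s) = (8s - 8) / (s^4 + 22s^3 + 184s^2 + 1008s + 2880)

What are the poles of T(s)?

s = -2 + 6j, -2 - 6j, -6, -12

The poles are the roots of the denominator s^4 + 22s^3 + 184s^2 + 1008s + 2880 = 0.
Trying s = -6: the polynomial evaluates to 0, so (s + 6) is a factor.
Dividing out leaves s^3 + 16s^2 + 88s + 480 = 0.
This factors further as (s^2 + 4s + 40)(s + 12) = 0.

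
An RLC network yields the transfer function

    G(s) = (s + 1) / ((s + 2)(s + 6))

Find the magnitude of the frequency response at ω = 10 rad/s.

|G(j10)| ≈ 0.08450

Substitute s = j10: numerator = 1 + j10, denominator = -88 + j80.
|G(j10)| = |1 + j10| / |-88 + j80| = 10.050 / 118.93 ≈ 0.08450.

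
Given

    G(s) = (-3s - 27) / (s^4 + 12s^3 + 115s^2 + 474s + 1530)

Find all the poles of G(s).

s = -3 ± 5j, -3 ± 6j

The poles are the roots of the denominator s^4 + 12s^3 + 115s^2 + 474s + 1530 = 0.
No real roots exist; factor into two real quadratics: (s^2 + 6s + 34)(s^2 + 6s + 45) = 0.
Each quadratic gives a conjugate pair via the quadratic formula.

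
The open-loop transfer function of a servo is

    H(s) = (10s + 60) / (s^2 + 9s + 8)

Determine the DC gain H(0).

H(0) = 15/2 ≈ 7.500

Set s = 0: H(0) = (60) / (8) = 15/2.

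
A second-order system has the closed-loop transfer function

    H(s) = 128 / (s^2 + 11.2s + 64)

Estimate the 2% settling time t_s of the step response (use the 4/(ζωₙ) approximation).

Comparing s^2 + 11.2s + 64 to s^2 + 2ζωₙs + ωₙ²: ωₙ = 8 rad/s and ζ = 11.2/(2·8) = 0.7.
ζωₙ = 11.2/2 = 5.6, so t_s ≈ 4/(ζωₙ) = 4/5.6 ≈ 0.7143 s.

t_s ≈ 0.7143 s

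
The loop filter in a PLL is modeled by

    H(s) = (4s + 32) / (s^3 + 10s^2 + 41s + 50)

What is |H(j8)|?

Substitute s = j8: numerator = 32 + j32, denominator = -590 - j184.
|H(j8)| = |32 + j32| / |-590 - j184| = 45.255 / 618.03 ≈ 0.07322.

|H(j8)| ≈ 0.07322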